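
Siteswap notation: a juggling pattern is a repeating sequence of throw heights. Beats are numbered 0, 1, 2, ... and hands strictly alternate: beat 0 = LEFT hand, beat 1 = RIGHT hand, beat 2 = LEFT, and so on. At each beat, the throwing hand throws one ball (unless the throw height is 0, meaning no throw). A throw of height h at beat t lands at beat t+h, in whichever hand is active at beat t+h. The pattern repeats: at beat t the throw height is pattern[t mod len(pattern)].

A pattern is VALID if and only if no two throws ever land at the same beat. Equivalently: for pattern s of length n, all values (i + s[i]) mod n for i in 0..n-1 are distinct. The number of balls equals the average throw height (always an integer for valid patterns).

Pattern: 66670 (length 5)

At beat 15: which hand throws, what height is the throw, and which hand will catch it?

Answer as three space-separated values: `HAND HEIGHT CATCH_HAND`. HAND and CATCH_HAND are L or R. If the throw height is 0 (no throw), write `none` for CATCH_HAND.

Answer: R 6 R

Derivation:
Beat 15: 15 mod 2 = 1, so hand = R
Throw height = pattern[15 mod 5] = pattern[0] = 6
Lands at beat 15+6=21, 21 mod 2 = 1, so catch hand = R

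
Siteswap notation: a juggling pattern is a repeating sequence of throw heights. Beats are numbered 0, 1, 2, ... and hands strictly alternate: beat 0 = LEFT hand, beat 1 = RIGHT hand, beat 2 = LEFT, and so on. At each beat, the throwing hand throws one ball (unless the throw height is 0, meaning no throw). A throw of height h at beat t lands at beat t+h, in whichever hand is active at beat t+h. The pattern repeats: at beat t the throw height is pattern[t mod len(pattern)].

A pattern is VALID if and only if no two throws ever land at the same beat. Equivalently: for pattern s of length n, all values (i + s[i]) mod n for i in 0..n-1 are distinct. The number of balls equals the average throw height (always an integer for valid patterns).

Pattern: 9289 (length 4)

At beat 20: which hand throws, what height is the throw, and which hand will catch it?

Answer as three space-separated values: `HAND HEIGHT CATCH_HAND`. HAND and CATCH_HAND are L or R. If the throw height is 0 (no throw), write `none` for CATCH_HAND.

Beat 20: 20 mod 2 = 0, so hand = L
Throw height = pattern[20 mod 4] = pattern[0] = 9
Lands at beat 20+9=29, 29 mod 2 = 1, so catch hand = R

Answer: L 9 R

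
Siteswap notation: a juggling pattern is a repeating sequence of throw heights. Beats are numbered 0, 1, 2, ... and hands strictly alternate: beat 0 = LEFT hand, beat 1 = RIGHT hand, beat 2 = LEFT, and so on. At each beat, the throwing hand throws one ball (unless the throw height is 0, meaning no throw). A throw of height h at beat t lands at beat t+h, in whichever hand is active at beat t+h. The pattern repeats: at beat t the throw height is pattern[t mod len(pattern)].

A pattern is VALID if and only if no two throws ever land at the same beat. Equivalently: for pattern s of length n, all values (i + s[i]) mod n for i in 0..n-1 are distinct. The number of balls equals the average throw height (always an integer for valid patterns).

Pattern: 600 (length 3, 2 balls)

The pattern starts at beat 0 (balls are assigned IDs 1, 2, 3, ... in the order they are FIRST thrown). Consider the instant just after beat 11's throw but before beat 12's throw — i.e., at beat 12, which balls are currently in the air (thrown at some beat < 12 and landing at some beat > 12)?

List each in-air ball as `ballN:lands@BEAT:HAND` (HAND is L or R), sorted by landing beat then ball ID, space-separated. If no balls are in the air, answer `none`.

Beat 0 (L): throw ball1 h=6 -> lands@6:L; in-air after throw: [b1@6:L]
Beat 3 (R): throw ball2 h=6 -> lands@9:R; in-air after throw: [b1@6:L b2@9:R]
Beat 6 (L): throw ball1 h=6 -> lands@12:L; in-air after throw: [b2@9:R b1@12:L]
Beat 9 (R): throw ball2 h=6 -> lands@15:R; in-air after throw: [b1@12:L b2@15:R]
Beat 12 (L): throw ball1 h=6 -> lands@18:L; in-air after throw: [b2@15:R b1@18:L]

Answer: ball2:lands@15:R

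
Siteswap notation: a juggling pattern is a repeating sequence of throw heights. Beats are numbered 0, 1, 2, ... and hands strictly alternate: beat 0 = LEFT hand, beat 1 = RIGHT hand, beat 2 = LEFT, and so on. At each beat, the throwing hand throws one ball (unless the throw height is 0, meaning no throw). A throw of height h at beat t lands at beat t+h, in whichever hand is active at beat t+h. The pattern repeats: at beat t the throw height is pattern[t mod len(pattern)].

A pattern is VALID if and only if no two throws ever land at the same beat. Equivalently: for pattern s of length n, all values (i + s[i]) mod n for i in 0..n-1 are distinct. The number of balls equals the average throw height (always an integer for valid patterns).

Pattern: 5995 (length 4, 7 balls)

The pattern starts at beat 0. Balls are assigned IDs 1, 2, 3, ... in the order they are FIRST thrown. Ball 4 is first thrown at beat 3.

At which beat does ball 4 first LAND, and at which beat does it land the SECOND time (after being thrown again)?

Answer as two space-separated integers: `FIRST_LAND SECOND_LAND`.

Beat 0 (L): throw ball1 h=5 -> lands@5:R; in-air after throw: [b1@5:R]
Beat 1 (R): throw ball2 h=9 -> lands@10:L; in-air after throw: [b1@5:R b2@10:L]
Beat 2 (L): throw ball3 h=9 -> lands@11:R; in-air after throw: [b1@5:R b2@10:L b3@11:R]
Beat 3 (R): throw ball4 h=5 -> lands@8:L; in-air after throw: [b1@5:R b4@8:L b2@10:L b3@11:R]
Beat 4 (L): throw ball5 h=5 -> lands@9:R; in-air after throw: [b1@5:R b4@8:L b5@9:R b2@10:L b3@11:R]
Beat 5 (R): throw ball1 h=9 -> lands@14:L; in-air after throw: [b4@8:L b5@9:R b2@10:L b3@11:R b1@14:L]
Beat 6 (L): throw ball6 h=9 -> lands@15:R; in-air after throw: [b4@8:L b5@9:R b2@10:L b3@11:R b1@14:L b6@15:R]
Beat 7 (R): throw ball7 h=5 -> lands@12:L; in-air after throw: [b4@8:L b5@9:R b2@10:L b3@11:R b7@12:L b1@14:L b6@15:R]
Beat 8 (L): throw ball4 h=5 -> lands@13:R; in-air after throw: [b5@9:R b2@10:L b3@11:R b7@12:L b4@13:R b1@14:L b6@15:R]
Beat 9 (R): throw ball5 h=9 -> lands@18:L; in-air after throw: [b2@10:L b3@11:R b7@12:L b4@13:R b1@14:L b6@15:R b5@18:L]
Beat 10 (L): throw ball2 h=9 -> lands@19:R; in-air after throw: [b3@11:R b7@12:L b4@13:R b1@14:L b6@15:R b5@18:L b2@19:R]
Beat 11 (R): throw ball3 h=5 -> lands@16:L; in-air after throw: [b7@12:L b4@13:R b1@14:L b6@15:R b3@16:L b5@18:L b2@19:R]
Beat 12 (L): throw ball7 h=5 -> lands@17:R; in-air after throw: [b4@13:R b1@14:L b6@15:R b3@16:L b7@17:R b5@18:L b2@19:R]
Ball 4: thrown@3 h=5 -> first land @8; rethrown@8 h=5 -> second land @13

Answer: 8 13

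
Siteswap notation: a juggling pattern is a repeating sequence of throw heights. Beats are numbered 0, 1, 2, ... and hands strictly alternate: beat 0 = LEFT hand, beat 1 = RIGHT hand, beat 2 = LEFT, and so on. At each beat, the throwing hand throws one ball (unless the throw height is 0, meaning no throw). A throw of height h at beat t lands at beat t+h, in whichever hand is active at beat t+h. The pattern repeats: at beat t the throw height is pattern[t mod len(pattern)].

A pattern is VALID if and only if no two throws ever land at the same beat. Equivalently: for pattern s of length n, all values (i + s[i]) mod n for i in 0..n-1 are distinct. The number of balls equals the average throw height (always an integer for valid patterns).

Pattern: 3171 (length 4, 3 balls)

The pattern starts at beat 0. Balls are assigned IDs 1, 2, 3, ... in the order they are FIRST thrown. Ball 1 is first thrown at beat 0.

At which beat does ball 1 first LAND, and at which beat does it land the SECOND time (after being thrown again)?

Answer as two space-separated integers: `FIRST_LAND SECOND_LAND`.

Answer: 3 4

Derivation:
Beat 0 (L): throw ball1 h=3 -> lands@3:R; in-air after throw: [b1@3:R]
Beat 1 (R): throw ball2 h=1 -> lands@2:L; in-air after throw: [b2@2:L b1@3:R]
Beat 2 (L): throw ball2 h=7 -> lands@9:R; in-air after throw: [b1@3:R b2@9:R]
Beat 3 (R): throw ball1 h=1 -> lands@4:L; in-air after throw: [b1@4:L b2@9:R]
Beat 4 (L): throw ball1 h=3 -> lands@7:R; in-air after throw: [b1@7:R b2@9:R]
Ball 1: thrown@0 h=3 -> first land @3; rethrown@3 h=1 -> second land @4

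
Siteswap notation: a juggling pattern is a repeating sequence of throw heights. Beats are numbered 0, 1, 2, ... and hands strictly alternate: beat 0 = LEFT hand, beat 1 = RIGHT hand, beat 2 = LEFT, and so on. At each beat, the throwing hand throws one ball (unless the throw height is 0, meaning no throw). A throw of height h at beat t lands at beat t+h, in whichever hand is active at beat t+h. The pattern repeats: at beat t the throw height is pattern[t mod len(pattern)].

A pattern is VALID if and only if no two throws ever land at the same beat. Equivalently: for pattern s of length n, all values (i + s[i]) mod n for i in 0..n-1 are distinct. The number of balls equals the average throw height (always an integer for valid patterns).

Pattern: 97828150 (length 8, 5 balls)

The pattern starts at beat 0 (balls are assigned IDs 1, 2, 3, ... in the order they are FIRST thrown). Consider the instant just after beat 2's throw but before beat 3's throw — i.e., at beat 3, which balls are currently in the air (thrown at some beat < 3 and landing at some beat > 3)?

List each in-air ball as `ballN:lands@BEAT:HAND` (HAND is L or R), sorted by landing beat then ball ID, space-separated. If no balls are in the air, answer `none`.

Answer: ball2:lands@8:L ball1:lands@9:R ball3:lands@10:L

Derivation:
Beat 0 (L): throw ball1 h=9 -> lands@9:R; in-air after throw: [b1@9:R]
Beat 1 (R): throw ball2 h=7 -> lands@8:L; in-air after throw: [b2@8:L b1@9:R]
Beat 2 (L): throw ball3 h=8 -> lands@10:L; in-air after throw: [b2@8:L b1@9:R b3@10:L]
Beat 3 (R): throw ball4 h=2 -> lands@5:R; in-air after throw: [b4@5:R b2@8:L b1@9:R b3@10:L]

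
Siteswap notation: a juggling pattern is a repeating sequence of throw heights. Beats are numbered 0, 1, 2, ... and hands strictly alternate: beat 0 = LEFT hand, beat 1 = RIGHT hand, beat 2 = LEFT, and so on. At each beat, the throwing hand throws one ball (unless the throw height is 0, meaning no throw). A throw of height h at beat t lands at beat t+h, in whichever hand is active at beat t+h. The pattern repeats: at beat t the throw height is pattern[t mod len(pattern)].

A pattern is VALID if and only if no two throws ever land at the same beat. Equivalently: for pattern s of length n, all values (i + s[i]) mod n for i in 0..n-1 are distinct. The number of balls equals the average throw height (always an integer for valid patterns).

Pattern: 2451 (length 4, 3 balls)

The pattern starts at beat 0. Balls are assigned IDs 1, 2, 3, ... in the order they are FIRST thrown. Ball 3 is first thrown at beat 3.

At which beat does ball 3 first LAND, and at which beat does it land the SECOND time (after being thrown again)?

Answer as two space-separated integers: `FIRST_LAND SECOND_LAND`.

Beat 0 (L): throw ball1 h=2 -> lands@2:L; in-air after throw: [b1@2:L]
Beat 1 (R): throw ball2 h=4 -> lands@5:R; in-air after throw: [b1@2:L b2@5:R]
Beat 2 (L): throw ball1 h=5 -> lands@7:R; in-air after throw: [b2@5:R b1@7:R]
Beat 3 (R): throw ball3 h=1 -> lands@4:L; in-air after throw: [b3@4:L b2@5:R b1@7:R]
Beat 4 (L): throw ball3 h=2 -> lands@6:L; in-air after throw: [b2@5:R b3@6:L b1@7:R]
Beat 5 (R): throw ball2 h=4 -> lands@9:R; in-air after throw: [b3@6:L b1@7:R b2@9:R]
Beat 6 (L): throw ball3 h=5 -> lands@11:R; in-air after throw: [b1@7:R b2@9:R b3@11:R]
Ball 3: thrown@3 h=1 -> first land @4; rethrown@4 h=2 -> second land @6

Answer: 4 6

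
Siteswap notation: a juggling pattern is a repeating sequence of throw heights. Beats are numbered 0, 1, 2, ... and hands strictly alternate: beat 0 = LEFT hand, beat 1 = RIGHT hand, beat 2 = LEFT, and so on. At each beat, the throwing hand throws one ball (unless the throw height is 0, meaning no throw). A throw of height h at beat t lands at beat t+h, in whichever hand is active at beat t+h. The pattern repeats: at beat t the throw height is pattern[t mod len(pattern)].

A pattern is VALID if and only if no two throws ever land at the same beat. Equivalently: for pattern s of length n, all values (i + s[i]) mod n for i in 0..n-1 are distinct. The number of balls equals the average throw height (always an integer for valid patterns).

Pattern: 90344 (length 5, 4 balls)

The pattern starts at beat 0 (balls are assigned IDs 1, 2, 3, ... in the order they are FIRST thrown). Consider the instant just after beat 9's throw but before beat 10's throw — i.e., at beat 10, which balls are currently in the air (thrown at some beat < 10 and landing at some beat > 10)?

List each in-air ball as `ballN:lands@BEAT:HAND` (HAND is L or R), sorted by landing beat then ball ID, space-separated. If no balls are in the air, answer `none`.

Beat 0 (L): throw ball1 h=9 -> lands@9:R; in-air after throw: [b1@9:R]
Beat 2 (L): throw ball2 h=3 -> lands@5:R; in-air after throw: [b2@5:R b1@9:R]
Beat 3 (R): throw ball3 h=4 -> lands@7:R; in-air after throw: [b2@5:R b3@7:R b1@9:R]
Beat 4 (L): throw ball4 h=4 -> lands@8:L; in-air after throw: [b2@5:R b3@7:R b4@8:L b1@9:R]
Beat 5 (R): throw ball2 h=9 -> lands@14:L; in-air after throw: [b3@7:R b4@8:L b1@9:R b2@14:L]
Beat 7 (R): throw ball3 h=3 -> lands@10:L; in-air after throw: [b4@8:L b1@9:R b3@10:L b2@14:L]
Beat 8 (L): throw ball4 h=4 -> lands@12:L; in-air after throw: [b1@9:R b3@10:L b4@12:L b2@14:L]
Beat 9 (R): throw ball1 h=4 -> lands@13:R; in-air after throw: [b3@10:L b4@12:L b1@13:R b2@14:L]
Beat 10 (L): throw ball3 h=9 -> lands@19:R; in-air after throw: [b4@12:L b1@13:R b2@14:L b3@19:R]

Answer: ball4:lands@12:L ball1:lands@13:R ball2:lands@14:L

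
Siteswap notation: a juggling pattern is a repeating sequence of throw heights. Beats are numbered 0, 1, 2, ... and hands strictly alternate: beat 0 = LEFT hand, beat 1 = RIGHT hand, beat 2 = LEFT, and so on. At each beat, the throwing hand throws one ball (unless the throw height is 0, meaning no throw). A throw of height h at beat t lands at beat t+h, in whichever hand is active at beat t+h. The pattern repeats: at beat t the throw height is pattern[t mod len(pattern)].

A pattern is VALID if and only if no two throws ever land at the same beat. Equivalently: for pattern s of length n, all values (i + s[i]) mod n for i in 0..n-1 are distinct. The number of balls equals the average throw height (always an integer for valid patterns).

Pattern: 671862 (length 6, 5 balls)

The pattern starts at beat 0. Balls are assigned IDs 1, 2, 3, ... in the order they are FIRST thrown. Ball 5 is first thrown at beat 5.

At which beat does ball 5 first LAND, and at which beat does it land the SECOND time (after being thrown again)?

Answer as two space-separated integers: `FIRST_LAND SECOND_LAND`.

Answer: 7 14

Derivation:
Beat 0 (L): throw ball1 h=6 -> lands@6:L; in-air after throw: [b1@6:L]
Beat 1 (R): throw ball2 h=7 -> lands@8:L; in-air after throw: [b1@6:L b2@8:L]
Beat 2 (L): throw ball3 h=1 -> lands@3:R; in-air after throw: [b3@3:R b1@6:L b2@8:L]
Beat 3 (R): throw ball3 h=8 -> lands@11:R; in-air after throw: [b1@6:L b2@8:L b3@11:R]
Beat 4 (L): throw ball4 h=6 -> lands@10:L; in-air after throw: [b1@6:L b2@8:L b4@10:L b3@11:R]
Beat 5 (R): throw ball5 h=2 -> lands@7:R; in-air after throw: [b1@6:L b5@7:R b2@8:L b4@10:L b3@11:R]
Beat 6 (L): throw ball1 h=6 -> lands@12:L; in-air after throw: [b5@7:R b2@8:L b4@10:L b3@11:R b1@12:L]
Beat 7 (R): throw ball5 h=7 -> lands@14:L; in-air after throw: [b2@8:L b4@10:L b3@11:R b1@12:L b5@14:L]
Beat 8 (L): throw ball2 h=1 -> lands@9:R; in-air after throw: [b2@9:R b4@10:L b3@11:R b1@12:L b5@14:L]
Beat 9 (R): throw ball2 h=8 -> lands@17:R; in-air after throw: [b4@10:L b3@11:R b1@12:L b5@14:L b2@17:R]
Beat 10 (L): throw ball4 h=6 -> lands@16:L; in-air after throw: [b3@11:R b1@12:L b5@14:L b4@16:L b2@17:R]
Beat 11 (R): throw ball3 h=2 -> lands@13:R; in-air after throw: [b1@12:L b3@13:R b5@14:L b4@16:L b2@17:R]
Beat 12 (L): throw ball1 h=6 -> lands@18:L; in-air after throw: [b3@13:R b5@14:L b4@16:L b2@17:R b1@18:L]
Beat 13 (R): throw ball3 h=7 -> lands@20:L; in-air after throw: [b5@14:L b4@16:L b2@17:R b1@18:L b3@20:L]
Beat 14 (L): throw ball5 h=1 -> lands@15:R; in-air after throw: [b5@15:R b4@16:L b2@17:R b1@18:L b3@20:L]
Ball 5: thrown@5 h=2 -> first land @7; rethrown@7 h=7 -> second land @14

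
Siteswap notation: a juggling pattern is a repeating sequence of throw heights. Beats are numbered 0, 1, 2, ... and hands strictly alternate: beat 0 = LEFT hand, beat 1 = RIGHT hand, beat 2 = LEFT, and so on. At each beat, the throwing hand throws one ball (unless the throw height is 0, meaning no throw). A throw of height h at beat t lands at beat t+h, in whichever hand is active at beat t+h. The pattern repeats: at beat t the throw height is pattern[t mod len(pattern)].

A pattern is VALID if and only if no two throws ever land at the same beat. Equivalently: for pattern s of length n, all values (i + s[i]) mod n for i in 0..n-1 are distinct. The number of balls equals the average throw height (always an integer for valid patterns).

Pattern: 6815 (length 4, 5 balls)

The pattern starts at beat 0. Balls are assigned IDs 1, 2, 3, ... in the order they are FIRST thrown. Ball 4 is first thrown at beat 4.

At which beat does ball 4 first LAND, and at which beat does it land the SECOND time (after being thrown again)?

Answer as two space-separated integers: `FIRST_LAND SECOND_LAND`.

Beat 0 (L): throw ball1 h=6 -> lands@6:L; in-air after throw: [b1@6:L]
Beat 1 (R): throw ball2 h=8 -> lands@9:R; in-air after throw: [b1@6:L b2@9:R]
Beat 2 (L): throw ball3 h=1 -> lands@3:R; in-air after throw: [b3@3:R b1@6:L b2@9:R]
Beat 3 (R): throw ball3 h=5 -> lands@8:L; in-air after throw: [b1@6:L b3@8:L b2@9:R]
Beat 4 (L): throw ball4 h=6 -> lands@10:L; in-air after throw: [b1@6:L b3@8:L b2@9:R b4@10:L]
Beat 5 (R): throw ball5 h=8 -> lands@13:R; in-air after throw: [b1@6:L b3@8:L b2@9:R b4@10:L b5@13:R]
Beat 6 (L): throw ball1 h=1 -> lands@7:R; in-air after throw: [b1@7:R b3@8:L b2@9:R b4@10:L b5@13:R]
Beat 7 (R): throw ball1 h=5 -> lands@12:L; in-air after throw: [b3@8:L b2@9:R b4@10:L b1@12:L b5@13:R]
Beat 8 (L): throw ball3 h=6 -> lands@14:L; in-air after throw: [b2@9:R b4@10:L b1@12:L b5@13:R b3@14:L]
Beat 9 (R): throw ball2 h=8 -> lands@17:R; in-air after throw: [b4@10:L b1@12:L b5@13:R b3@14:L b2@17:R]
Beat 10 (L): throw ball4 h=1 -> lands@11:R; in-air after throw: [b4@11:R b1@12:L b5@13:R b3@14:L b2@17:R]
Beat 11 (R): throw ball4 h=5 -> lands@16:L; in-air after throw: [b1@12:L b5@13:R b3@14:L b4@16:L b2@17:R]
Ball 4: thrown@4 h=6 -> first land @10; rethrown@10 h=1 -> second land @11

Answer: 10 11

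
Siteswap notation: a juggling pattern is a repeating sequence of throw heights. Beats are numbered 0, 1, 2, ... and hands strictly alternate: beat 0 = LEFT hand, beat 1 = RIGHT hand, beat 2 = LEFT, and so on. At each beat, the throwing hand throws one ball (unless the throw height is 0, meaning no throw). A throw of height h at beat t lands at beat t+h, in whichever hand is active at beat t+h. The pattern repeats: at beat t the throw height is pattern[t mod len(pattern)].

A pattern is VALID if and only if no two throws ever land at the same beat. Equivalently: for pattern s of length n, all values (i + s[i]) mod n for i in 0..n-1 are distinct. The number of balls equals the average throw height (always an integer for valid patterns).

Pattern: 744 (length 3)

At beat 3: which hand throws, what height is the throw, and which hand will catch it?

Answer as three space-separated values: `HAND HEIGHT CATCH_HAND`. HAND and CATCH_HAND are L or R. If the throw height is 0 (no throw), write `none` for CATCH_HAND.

Beat 3: 3 mod 2 = 1, so hand = R
Throw height = pattern[3 mod 3] = pattern[0] = 7
Lands at beat 3+7=10, 10 mod 2 = 0, so catch hand = L

Answer: R 7 L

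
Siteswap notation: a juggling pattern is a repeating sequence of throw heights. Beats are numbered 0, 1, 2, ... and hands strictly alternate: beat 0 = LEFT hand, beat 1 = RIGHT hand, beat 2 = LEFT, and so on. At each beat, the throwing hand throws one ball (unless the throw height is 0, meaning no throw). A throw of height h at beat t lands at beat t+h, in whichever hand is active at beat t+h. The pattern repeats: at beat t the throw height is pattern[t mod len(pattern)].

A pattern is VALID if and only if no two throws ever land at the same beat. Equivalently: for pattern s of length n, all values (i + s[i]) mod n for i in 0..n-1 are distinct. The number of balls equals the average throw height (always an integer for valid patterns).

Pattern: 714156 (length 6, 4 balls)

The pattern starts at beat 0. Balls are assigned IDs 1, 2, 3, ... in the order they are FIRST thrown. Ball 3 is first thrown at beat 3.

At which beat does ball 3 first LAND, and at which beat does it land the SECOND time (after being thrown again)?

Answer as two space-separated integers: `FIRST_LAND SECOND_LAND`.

Beat 0 (L): throw ball1 h=7 -> lands@7:R; in-air after throw: [b1@7:R]
Beat 1 (R): throw ball2 h=1 -> lands@2:L; in-air after throw: [b2@2:L b1@7:R]
Beat 2 (L): throw ball2 h=4 -> lands@6:L; in-air after throw: [b2@6:L b1@7:R]
Beat 3 (R): throw ball3 h=1 -> lands@4:L; in-air after throw: [b3@4:L b2@6:L b1@7:R]
Beat 4 (L): throw ball3 h=5 -> lands@9:R; in-air after throw: [b2@6:L b1@7:R b3@9:R]
Beat 5 (R): throw ball4 h=6 -> lands@11:R; in-air after throw: [b2@6:L b1@7:R b3@9:R b4@11:R]
Beat 6 (L): throw ball2 h=7 -> lands@13:R; in-air after throw: [b1@7:R b3@9:R b4@11:R b2@13:R]
Beat 7 (R): throw ball1 h=1 -> lands@8:L; in-air after throw: [b1@8:L b3@9:R b4@11:R b2@13:R]
Beat 8 (L): throw ball1 h=4 -> lands@12:L; in-air after throw: [b3@9:R b4@11:R b1@12:L b2@13:R]
Beat 9 (R): throw ball3 h=1 -> lands@10:L; in-air after throw: [b3@10:L b4@11:R b1@12:L b2@13:R]
Ball 3: thrown@3 h=1 -> first land @4; rethrown@4 h=5 -> second land @9

Answer: 4 9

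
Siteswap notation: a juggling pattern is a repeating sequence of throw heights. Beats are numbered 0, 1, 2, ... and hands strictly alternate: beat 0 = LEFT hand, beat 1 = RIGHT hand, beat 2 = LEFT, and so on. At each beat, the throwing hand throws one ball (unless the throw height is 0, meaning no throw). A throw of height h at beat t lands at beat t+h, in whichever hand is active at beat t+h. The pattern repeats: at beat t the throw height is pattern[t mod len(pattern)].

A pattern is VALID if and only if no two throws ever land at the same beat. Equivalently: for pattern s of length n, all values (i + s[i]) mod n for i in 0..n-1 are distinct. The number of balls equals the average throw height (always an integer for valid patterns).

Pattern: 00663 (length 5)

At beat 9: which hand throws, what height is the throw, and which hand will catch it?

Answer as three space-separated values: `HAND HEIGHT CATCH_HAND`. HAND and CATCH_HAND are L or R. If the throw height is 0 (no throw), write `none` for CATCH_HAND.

Beat 9: 9 mod 2 = 1, so hand = R
Throw height = pattern[9 mod 5] = pattern[4] = 3
Lands at beat 9+3=12, 12 mod 2 = 0, so catch hand = L

Answer: R 3 L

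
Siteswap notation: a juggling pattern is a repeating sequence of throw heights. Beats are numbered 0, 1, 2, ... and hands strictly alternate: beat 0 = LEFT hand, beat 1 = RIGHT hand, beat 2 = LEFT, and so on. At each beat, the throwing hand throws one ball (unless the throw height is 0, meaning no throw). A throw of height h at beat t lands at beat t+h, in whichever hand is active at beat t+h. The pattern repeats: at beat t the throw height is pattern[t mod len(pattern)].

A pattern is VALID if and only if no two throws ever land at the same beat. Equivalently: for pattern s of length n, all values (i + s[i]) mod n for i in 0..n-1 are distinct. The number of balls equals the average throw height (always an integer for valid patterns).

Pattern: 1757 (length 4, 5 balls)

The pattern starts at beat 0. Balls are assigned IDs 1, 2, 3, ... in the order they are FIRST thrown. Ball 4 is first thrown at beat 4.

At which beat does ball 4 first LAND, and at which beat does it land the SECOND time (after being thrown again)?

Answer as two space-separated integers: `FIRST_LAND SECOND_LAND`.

Answer: 5 12

Derivation:
Beat 0 (L): throw ball1 h=1 -> lands@1:R; in-air after throw: [b1@1:R]
Beat 1 (R): throw ball1 h=7 -> lands@8:L; in-air after throw: [b1@8:L]
Beat 2 (L): throw ball2 h=5 -> lands@7:R; in-air after throw: [b2@7:R b1@8:L]
Beat 3 (R): throw ball3 h=7 -> lands@10:L; in-air after throw: [b2@7:R b1@8:L b3@10:L]
Beat 4 (L): throw ball4 h=1 -> lands@5:R; in-air after throw: [b4@5:R b2@7:R b1@8:L b3@10:L]
Beat 5 (R): throw ball4 h=7 -> lands@12:L; in-air after throw: [b2@7:R b1@8:L b3@10:L b4@12:L]
Beat 6 (L): throw ball5 h=5 -> lands@11:R; in-air after throw: [b2@7:R b1@8:L b3@10:L b5@11:R b4@12:L]
Beat 7 (R): throw ball2 h=7 -> lands@14:L; in-air after throw: [b1@8:L b3@10:L b5@11:R b4@12:L b2@14:L]
Beat 8 (L): throw ball1 h=1 -> lands@9:R; in-air after throw: [b1@9:R b3@10:L b5@11:R b4@12:L b2@14:L]
Beat 9 (R): throw ball1 h=7 -> lands@16:L; in-air after throw: [b3@10:L b5@11:R b4@12:L b2@14:L b1@16:L]
Beat 10 (L): throw ball3 h=5 -> lands@15:R; in-air after throw: [b5@11:R b4@12:L b2@14:L b3@15:R b1@16:L]
Beat 11 (R): throw ball5 h=7 -> lands@18:L; in-air after throw: [b4@12:L b2@14:L b3@15:R b1@16:L b5@18:L]
Beat 12 (L): throw ball4 h=1 -> lands@13:R; in-air after throw: [b4@13:R b2@14:L b3@15:R b1@16:L b5@18:L]
Ball 4: thrown@4 h=1 -> first land @5; rethrown@5 h=7 -> second land @12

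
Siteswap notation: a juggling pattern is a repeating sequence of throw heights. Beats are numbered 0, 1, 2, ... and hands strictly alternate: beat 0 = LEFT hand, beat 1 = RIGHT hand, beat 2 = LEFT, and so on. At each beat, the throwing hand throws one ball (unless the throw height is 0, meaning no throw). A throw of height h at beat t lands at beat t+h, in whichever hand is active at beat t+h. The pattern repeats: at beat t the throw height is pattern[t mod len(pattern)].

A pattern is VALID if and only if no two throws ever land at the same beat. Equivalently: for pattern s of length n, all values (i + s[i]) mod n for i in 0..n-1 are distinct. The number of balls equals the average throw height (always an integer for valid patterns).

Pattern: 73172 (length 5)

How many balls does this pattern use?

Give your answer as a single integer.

Pattern = [7, 3, 1, 7, 2], length n = 5
  position 0: throw height = 7, running sum = 7
  position 1: throw height = 3, running sum = 10
  position 2: throw height = 1, running sum = 11
  position 3: throw height = 7, running sum = 18
  position 4: throw height = 2, running sum = 20
Total sum = 20; balls = sum / n = 20 / 5 = 4

Answer: 4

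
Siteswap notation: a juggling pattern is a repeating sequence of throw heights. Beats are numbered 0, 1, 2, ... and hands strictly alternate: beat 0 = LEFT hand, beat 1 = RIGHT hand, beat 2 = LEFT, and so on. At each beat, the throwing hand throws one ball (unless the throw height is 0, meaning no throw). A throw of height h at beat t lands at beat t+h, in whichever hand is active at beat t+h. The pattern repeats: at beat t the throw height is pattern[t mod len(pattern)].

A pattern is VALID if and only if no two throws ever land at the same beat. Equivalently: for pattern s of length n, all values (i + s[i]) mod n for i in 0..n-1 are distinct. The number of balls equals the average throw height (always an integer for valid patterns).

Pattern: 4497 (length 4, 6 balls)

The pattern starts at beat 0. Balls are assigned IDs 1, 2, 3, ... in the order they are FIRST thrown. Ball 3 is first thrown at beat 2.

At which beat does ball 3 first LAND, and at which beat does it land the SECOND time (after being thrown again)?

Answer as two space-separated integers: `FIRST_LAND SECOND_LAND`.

Answer: 11 18

Derivation:
Beat 0 (L): throw ball1 h=4 -> lands@4:L; in-air after throw: [b1@4:L]
Beat 1 (R): throw ball2 h=4 -> lands@5:R; in-air after throw: [b1@4:L b2@5:R]
Beat 2 (L): throw ball3 h=9 -> lands@11:R; in-air after throw: [b1@4:L b2@5:R b3@11:R]
Beat 3 (R): throw ball4 h=7 -> lands@10:L; in-air after throw: [b1@4:L b2@5:R b4@10:L b3@11:R]
Beat 4 (L): throw ball1 h=4 -> lands@8:L; in-air after throw: [b2@5:R b1@8:L b4@10:L b3@11:R]
Beat 5 (R): throw ball2 h=4 -> lands@9:R; in-air after throw: [b1@8:L b2@9:R b4@10:L b3@11:R]
Beat 6 (L): throw ball5 h=9 -> lands@15:R; in-air after throw: [b1@8:L b2@9:R b4@10:L b3@11:R b5@15:R]
Beat 7 (R): throw ball6 h=7 -> lands@14:L; in-air after throw: [b1@8:L b2@9:R b4@10:L b3@11:R b6@14:L b5@15:R]
Beat 8 (L): throw ball1 h=4 -> lands@12:L; in-air after throw: [b2@9:R b4@10:L b3@11:R b1@12:L b6@14:L b5@15:R]
Beat 9 (R): throw ball2 h=4 -> lands@13:R; in-air after throw: [b4@10:L b3@11:R b1@12:L b2@13:R b6@14:L b5@15:R]
Beat 10 (L): throw ball4 h=9 -> lands@19:R; in-air after throw: [b3@11:R b1@12:L b2@13:R b6@14:L b5@15:R b4@19:R]
Beat 11 (R): throw ball3 h=7 -> lands@18:L; in-air after throw: [b1@12:L b2@13:R b6@14:L b5@15:R b3@18:L b4@19:R]
Beat 12 (L): throw ball1 h=4 -> lands@16:L; in-air after throw: [b2@13:R b6@14:L b5@15:R b1@16:L b3@18:L b4@19:R]
Beat 13 (R): throw ball2 h=4 -> lands@17:R; in-air after throw: [b6@14:L b5@15:R b1@16:L b2@17:R b3@18:L b4@19:R]
Beat 14 (L): throw ball6 h=9 -> lands@23:R; in-air after throw: [b5@15:R b1@16:L b2@17:R b3@18:L b4@19:R b6@23:R]
Beat 15 (R): throw ball5 h=7 -> lands@22:L; in-air after throw: [b1@16:L b2@17:R b3@18:L b4@19:R b5@22:L b6@23:R]
Beat 16 (L): throw ball1 h=4 -> lands@20:L; in-air after throw: [b2@17:R b3@18:L b4@19:R b1@20:L b5@22:L b6@23:R]
Beat 17 (R): throw ball2 h=4 -> lands@21:R; in-air after throw: [b3@18:L b4@19:R b1@20:L b2@21:R b5@22:L b6@23:R]
Ball 3: thrown@2 h=9 -> first land @11; rethrown@11 h=7 -> second land @18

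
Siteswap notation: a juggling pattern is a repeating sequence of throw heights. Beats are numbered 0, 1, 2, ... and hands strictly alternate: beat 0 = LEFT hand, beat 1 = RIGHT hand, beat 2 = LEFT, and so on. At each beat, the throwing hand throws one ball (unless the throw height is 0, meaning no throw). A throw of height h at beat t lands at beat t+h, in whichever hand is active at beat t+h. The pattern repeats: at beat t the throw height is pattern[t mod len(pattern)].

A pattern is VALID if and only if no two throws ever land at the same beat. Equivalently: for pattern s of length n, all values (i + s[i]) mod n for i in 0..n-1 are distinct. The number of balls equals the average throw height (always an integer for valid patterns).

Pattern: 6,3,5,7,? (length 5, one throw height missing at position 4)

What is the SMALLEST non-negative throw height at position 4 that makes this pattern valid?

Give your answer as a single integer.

i=0: (0 + 6) mod 5 = 1
i=1: (1 + 3) mod 5 = 4
i=2: (2 + 5) mod 5 = 2
i=3: (3 + 7) mod 5 = 0
i=4: s[i]=? (unknown)
Known residues: [0, 1, 2, 4]; need a permutation of 0..4, so missing residue r = 3
Need (4 + s) mod 5 = 3; smallest s = (3 - 4) mod 5 = 4

Answer: 4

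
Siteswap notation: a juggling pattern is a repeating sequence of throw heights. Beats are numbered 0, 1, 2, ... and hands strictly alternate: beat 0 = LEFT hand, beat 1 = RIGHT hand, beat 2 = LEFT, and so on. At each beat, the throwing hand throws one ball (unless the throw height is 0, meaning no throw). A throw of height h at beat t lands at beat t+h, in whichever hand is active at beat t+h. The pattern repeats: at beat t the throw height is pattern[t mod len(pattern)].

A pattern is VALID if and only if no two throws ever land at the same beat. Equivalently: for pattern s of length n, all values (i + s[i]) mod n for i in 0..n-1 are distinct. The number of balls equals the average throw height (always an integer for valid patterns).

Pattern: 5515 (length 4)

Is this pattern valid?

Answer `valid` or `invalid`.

i=0: (i + s[i]) mod n = (0 + 5) mod 4 = 1
i=1: (i + s[i]) mod n = (1 + 5) mod 4 = 2
i=2: (i + s[i]) mod n = (2 + 1) mod 4 = 3
i=3: (i + s[i]) mod n = (3 + 5) mod 4 = 0
Residues: [1, 2, 3, 0], distinct: True

Answer: valid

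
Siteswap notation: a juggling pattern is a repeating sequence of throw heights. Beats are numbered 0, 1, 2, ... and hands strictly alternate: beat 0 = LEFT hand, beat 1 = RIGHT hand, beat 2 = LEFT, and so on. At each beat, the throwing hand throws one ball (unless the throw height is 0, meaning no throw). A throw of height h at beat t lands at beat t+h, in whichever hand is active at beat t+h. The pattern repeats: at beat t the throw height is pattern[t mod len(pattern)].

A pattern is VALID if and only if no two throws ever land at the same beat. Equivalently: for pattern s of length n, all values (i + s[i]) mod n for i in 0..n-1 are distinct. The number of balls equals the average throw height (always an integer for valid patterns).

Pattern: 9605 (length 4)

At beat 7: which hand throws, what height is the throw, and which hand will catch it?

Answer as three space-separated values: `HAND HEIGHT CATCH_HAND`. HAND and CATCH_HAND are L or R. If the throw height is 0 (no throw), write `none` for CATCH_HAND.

Beat 7: 7 mod 2 = 1, so hand = R
Throw height = pattern[7 mod 4] = pattern[3] = 5
Lands at beat 7+5=12, 12 mod 2 = 0, so catch hand = L

Answer: R 5 L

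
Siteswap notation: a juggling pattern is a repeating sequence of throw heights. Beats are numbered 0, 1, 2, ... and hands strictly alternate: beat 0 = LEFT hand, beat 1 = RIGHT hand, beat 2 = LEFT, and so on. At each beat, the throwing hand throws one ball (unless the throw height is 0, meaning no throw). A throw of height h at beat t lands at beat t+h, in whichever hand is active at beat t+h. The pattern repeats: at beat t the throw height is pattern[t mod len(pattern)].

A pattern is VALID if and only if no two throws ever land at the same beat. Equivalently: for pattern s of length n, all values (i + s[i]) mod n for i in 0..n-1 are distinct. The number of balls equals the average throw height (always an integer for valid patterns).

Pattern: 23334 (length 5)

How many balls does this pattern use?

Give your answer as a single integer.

Pattern = [2, 3, 3, 3, 4], length n = 5
  position 0: throw height = 2, running sum = 2
  position 1: throw height = 3, running sum = 5
  position 2: throw height = 3, running sum = 8
  position 3: throw height = 3, running sum = 11
  position 4: throw height = 4, running sum = 15
Total sum = 15; balls = sum / n = 15 / 5 = 3

Answer: 3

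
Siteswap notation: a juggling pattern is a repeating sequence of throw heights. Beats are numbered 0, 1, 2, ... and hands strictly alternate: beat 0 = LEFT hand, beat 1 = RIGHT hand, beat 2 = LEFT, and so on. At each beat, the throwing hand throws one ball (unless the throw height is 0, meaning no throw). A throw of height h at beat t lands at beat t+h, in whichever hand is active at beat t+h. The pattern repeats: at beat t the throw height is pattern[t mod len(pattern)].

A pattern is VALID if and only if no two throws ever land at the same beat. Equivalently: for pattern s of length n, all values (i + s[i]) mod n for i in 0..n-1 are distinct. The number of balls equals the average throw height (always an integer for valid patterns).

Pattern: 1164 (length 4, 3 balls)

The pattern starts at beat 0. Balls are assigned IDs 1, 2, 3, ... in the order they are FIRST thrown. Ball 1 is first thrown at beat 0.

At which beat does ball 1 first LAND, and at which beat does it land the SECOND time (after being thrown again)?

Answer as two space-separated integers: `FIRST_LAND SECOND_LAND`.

Answer: 1 2

Derivation:
Beat 0 (L): throw ball1 h=1 -> lands@1:R; in-air after throw: [b1@1:R]
Beat 1 (R): throw ball1 h=1 -> lands@2:L; in-air after throw: [b1@2:L]
Beat 2 (L): throw ball1 h=6 -> lands@8:L; in-air after throw: [b1@8:L]
Ball 1: thrown@0 h=1 -> first land @1; rethrown@1 h=1 -> second land @2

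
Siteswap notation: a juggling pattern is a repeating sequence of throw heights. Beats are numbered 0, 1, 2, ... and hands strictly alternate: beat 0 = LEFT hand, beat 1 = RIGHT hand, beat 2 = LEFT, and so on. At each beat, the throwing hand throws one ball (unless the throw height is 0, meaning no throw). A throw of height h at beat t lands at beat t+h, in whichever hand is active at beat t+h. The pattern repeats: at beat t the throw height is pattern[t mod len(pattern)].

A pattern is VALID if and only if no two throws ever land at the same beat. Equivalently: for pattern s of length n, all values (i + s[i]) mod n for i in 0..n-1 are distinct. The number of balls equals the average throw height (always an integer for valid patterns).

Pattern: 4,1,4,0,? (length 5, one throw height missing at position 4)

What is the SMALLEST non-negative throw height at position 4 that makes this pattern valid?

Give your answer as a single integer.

i=0: (0 + 4) mod 5 = 4
i=1: (1 + 1) mod 5 = 2
i=2: (2 + 4) mod 5 = 1
i=3: (3 + 0) mod 5 = 3
i=4: s[i]=? (unknown)
Known residues: [1, 2, 3, 4]; need a permutation of 0..4, so missing residue r = 0
Need (4 + s) mod 5 = 0; smallest s = (0 - 4) mod 5 = 1

Answer: 1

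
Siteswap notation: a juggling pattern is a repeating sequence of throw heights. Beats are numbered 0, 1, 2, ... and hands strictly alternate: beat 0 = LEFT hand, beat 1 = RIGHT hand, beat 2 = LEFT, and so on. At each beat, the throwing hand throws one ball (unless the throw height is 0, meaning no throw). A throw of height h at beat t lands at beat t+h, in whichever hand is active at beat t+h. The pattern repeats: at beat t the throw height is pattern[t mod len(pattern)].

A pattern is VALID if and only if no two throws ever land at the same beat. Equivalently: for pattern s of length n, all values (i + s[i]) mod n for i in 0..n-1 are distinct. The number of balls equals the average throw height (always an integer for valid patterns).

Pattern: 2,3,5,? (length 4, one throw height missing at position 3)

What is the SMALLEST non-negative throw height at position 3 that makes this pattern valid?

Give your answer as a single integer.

i=0: (0 + 2) mod 4 = 2
i=1: (1 + 3) mod 4 = 0
i=2: (2 + 5) mod 4 = 3
i=3: s[i]=? (unknown)
Known residues: [0, 2, 3]; need a permutation of 0..3, so missing residue r = 1
Need (3 + s) mod 4 = 1; smallest s = (1 - 3) mod 4 = 2

Answer: 2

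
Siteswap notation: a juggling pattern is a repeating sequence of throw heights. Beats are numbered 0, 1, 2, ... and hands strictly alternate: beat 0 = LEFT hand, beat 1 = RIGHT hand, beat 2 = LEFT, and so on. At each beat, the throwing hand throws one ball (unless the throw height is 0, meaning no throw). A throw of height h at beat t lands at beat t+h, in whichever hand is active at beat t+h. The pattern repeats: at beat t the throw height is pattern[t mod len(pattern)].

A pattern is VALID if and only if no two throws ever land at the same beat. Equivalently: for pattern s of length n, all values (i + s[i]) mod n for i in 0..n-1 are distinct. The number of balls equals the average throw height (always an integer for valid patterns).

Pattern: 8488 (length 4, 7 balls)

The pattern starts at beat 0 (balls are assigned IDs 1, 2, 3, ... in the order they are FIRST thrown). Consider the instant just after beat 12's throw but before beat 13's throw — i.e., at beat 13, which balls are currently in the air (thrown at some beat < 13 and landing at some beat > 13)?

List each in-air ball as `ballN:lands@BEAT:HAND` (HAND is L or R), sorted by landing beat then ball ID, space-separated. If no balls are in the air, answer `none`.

Beat 0 (L): throw ball1 h=8 -> lands@8:L; in-air after throw: [b1@8:L]
Beat 1 (R): throw ball2 h=4 -> lands@5:R; in-air after throw: [b2@5:R b1@8:L]
Beat 2 (L): throw ball3 h=8 -> lands@10:L; in-air after throw: [b2@5:R b1@8:L b3@10:L]
Beat 3 (R): throw ball4 h=8 -> lands@11:R; in-air after throw: [b2@5:R b1@8:L b3@10:L b4@11:R]
Beat 4 (L): throw ball5 h=8 -> lands@12:L; in-air after throw: [b2@5:R b1@8:L b3@10:L b4@11:R b5@12:L]
Beat 5 (R): throw ball2 h=4 -> lands@9:R; in-air after throw: [b1@8:L b2@9:R b3@10:L b4@11:R b5@12:L]
Beat 6 (L): throw ball6 h=8 -> lands@14:L; in-air after throw: [b1@8:L b2@9:R b3@10:L b4@11:R b5@12:L b6@14:L]
Beat 7 (R): throw ball7 h=8 -> lands@15:R; in-air after throw: [b1@8:L b2@9:R b3@10:L b4@11:R b5@12:L b6@14:L b7@15:R]
Beat 8 (L): throw ball1 h=8 -> lands@16:L; in-air after throw: [b2@9:R b3@10:L b4@11:R b5@12:L b6@14:L b7@15:R b1@16:L]
Beat 9 (R): throw ball2 h=4 -> lands@13:R; in-air after throw: [b3@10:L b4@11:R b5@12:L b2@13:R b6@14:L b7@15:R b1@16:L]
Beat 10 (L): throw ball3 h=8 -> lands@18:L; in-air after throw: [b4@11:R b5@12:L b2@13:R b6@14:L b7@15:R b1@16:L b3@18:L]
Beat 11 (R): throw ball4 h=8 -> lands@19:R; in-air after throw: [b5@12:L b2@13:R b6@14:L b7@15:R b1@16:L b3@18:L b4@19:R]
Beat 12 (L): throw ball5 h=8 -> lands@20:L; in-air after throw: [b2@13:R b6@14:L b7@15:R b1@16:L b3@18:L b4@19:R b5@20:L]
Beat 13 (R): throw ball2 h=4 -> lands@17:R; in-air after throw: [b6@14:L b7@15:R b1@16:L b2@17:R b3@18:L b4@19:R b5@20:L]

Answer: ball6:lands@14:L ball7:lands@15:R ball1:lands@16:L ball3:lands@18:L ball4:lands@19:R ball5:lands@20:L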